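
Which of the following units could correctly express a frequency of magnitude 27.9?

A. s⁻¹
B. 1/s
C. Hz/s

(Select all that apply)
A, B

frequency has SI base units: 1 / s

Checking each option against 1 / s:
  A. s⁻¹: ✓ matches
  B. 1/s: ✓ matches
  C. Hz/s: ✗ does not match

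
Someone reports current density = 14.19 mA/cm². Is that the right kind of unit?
Yes

current density has SI base units: A / m^2
mA/cm² reduces to the same SI base units, so it is a valid unit for current density.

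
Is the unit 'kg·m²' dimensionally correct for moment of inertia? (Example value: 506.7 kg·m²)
Yes

moment of inertia has SI base units: kg * m^2
kg·m² reduces to the same SI base units, so it is a valid unit for moment of inertia.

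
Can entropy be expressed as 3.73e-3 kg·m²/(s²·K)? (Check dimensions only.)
Yes

entropy has SI base units: kg * m^2 / (s^2 * K)
kg·m²/(s²·K) reduces to the same SI base units, so it is a valid unit for entropy.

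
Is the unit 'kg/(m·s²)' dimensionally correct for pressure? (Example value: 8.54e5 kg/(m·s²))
Yes

pressure has SI base units: kg / (m * s^2)
kg/(m·s²) reduces to the same SI base units, so it is a valid unit for pressure.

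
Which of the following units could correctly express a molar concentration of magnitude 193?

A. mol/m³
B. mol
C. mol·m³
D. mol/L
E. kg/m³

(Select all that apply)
A, D

molar concentration has SI base units: mol / m^3

Checking each option against mol / m^3:
  A. mol/m³: ✓ matches
  B. mol: ✗ does not match
  C. mol·m³: ✗ does not match
  D. mol/L: ✓ matches
  E. kg/m³: ✗ does not match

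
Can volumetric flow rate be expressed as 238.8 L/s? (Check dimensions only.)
Yes

volumetric flow rate has SI base units: m^3 / s
L/s reduces to the same SI base units, so it is a valid unit for volumetric flow rate.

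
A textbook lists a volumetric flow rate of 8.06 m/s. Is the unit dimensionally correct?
No

volumetric flow rate has SI base units: m^3 / s
m/s does NOT reduce to m^3 / s; a valid unit for volumetric flow rate would be e.g. m³/s.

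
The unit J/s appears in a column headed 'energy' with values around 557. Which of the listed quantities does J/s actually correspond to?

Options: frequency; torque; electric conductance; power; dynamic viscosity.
power

energy should have units dimensionally equivalent to kg * m^2 / s^2 (e.g. J).
The given unit 'J/s' reduces to kg * m^2 / s^3. Of the listed options, that is the dimensionality of power.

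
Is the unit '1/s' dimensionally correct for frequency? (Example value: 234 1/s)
Yes

frequency has SI base units: 1 / s
1/s reduces to the same SI base units, so it is a valid unit for frequency.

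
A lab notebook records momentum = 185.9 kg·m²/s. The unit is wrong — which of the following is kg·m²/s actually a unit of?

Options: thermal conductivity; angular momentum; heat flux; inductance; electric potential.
angular momentum

momentum should have units dimensionally equivalent to kg * m / s (e.g. kg·m/s).
The given unit 'kg·m²/s' reduces to kg * m^2 / s. Of the listed options, that is the dimensionality of angular momentum.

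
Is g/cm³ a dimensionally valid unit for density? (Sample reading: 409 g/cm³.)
Yes

density has SI base units: kg / m^3
g/cm³ reduces to the same SI base units, so it is a valid unit for density.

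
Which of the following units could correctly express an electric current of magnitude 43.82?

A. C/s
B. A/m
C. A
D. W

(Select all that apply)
A, C

electric current has SI base units: A

Checking each option against A:
  A. C/s: ✓ matches
  B. A/m: ✗ does not match
  C. A: ✓ matches
  D. W: ✗ does not match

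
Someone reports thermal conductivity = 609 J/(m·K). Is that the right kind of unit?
No

thermal conductivity has SI base units: kg * m / (s^3 * K)
J/(m·K) does NOT reduce to kg * m / (s^3 * K); a valid unit for thermal conductivity would be e.g. W/(m·K).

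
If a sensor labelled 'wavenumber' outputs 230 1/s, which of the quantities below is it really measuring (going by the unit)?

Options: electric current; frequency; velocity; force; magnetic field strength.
frequency

wavenumber should have units dimensionally equivalent to 1 / m (e.g. 1/m).
The given unit '1/s' reduces to 1 / s. Of the listed options, that is the dimensionality of frequency.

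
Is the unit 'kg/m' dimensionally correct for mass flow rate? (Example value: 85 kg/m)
No

mass flow rate has SI base units: kg / s
kg/m does NOT reduce to kg / s; a valid unit for mass flow rate would be e.g. kg/s.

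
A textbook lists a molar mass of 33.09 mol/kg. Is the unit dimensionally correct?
No

molar mass has SI base units: kg / mol
mol/kg does NOT reduce to kg / mol; a valid unit for molar mass would be e.g. kg/mol.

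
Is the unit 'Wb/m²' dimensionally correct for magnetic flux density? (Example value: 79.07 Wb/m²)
Yes

magnetic flux density has SI base units: kg / (A * s^2)
Wb/m² reduces to the same SI base units, so it is a valid unit for magnetic flux density.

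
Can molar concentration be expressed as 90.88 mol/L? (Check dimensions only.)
Yes

molar concentration has SI base units: mol / m^3
mol/L reduces to the same SI base units, so it is a valid unit for molar concentration.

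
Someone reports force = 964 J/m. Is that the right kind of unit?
Yes

force has SI base units: kg * m / s^2
J/m reduces to the same SI base units, so it is a valid unit for force.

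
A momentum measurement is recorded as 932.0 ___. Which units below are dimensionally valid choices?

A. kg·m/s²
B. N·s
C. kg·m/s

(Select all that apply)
B, C

momentum has SI base units: kg * m / s

Checking each option against kg * m / s:
  A. kg·m/s²: ✗ does not match
  B. N·s: ✓ matches
  C. kg·m/s: ✓ matches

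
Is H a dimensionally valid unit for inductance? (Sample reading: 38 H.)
Yes

inductance has SI base units: kg * m^2 / (A^2 * s^2)
H reduces to the same SI base units, so it is a valid unit for inductance.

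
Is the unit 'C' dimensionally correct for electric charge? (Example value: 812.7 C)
Yes

electric charge has SI base units: A * s
C reduces to the same SI base units, so it is a valid unit for electric charge.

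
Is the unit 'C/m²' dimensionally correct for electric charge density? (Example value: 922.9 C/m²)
No

electric charge density has SI base units: A * s / m^3
C/m² does NOT reduce to A * s / m^3; a valid unit for electric charge density would be e.g. C/m³.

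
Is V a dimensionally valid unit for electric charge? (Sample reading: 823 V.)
No

electric charge has SI base units: A * s
V does NOT reduce to A * s; a valid unit for electric charge would be e.g. C.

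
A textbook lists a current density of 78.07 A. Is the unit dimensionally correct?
No

current density has SI base units: A / m^2
A does NOT reduce to A / m^2; a valid unit for current density would be e.g. A/m².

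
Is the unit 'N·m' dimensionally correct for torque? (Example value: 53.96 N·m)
Yes

torque has SI base units: kg * m^2 / s^2
N·m reduces to the same SI base units, so it is a valid unit for torque.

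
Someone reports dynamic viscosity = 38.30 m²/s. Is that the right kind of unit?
No

dynamic viscosity has SI base units: kg / (m * s)
m²/s does NOT reduce to kg / (m * s); a valid unit for dynamic viscosity would be e.g. Pa·s.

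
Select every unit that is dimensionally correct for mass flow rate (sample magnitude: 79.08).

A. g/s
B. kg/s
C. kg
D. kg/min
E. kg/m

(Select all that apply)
A, B, D

mass flow rate has SI base units: kg / s

Checking each option against kg / s:
  A. g/s: ✓ matches
  B. kg/s: ✓ matches
  C. kg: ✗ does not match
  D. kg/min: ✓ matches
  E. kg/m: ✗ does not match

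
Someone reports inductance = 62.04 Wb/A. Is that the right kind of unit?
Yes

inductance has SI base units: kg * m^2 / (A^2 * s^2)
Wb/A reduces to the same SI base units, so it is a valid unit for inductance.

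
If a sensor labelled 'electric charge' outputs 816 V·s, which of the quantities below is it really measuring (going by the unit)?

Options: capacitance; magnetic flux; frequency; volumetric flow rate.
magnetic flux

electric charge should have units dimensionally equivalent to A * s (e.g. C).
The given unit 'V·s' reduces to kg * m^2 / (A * s^2). Of the listed options, that is the dimensionality of magnetic flux.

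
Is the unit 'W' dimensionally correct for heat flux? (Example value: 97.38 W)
No

heat flux has SI base units: kg / s^3
W does NOT reduce to kg / s^3; a valid unit for heat flux would be e.g. W/m².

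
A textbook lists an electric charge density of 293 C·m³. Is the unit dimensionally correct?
No

electric charge density has SI base units: A * s / m^3
C·m³ does NOT reduce to A * s / m^3; a valid unit for electric charge density would be e.g. C/m³.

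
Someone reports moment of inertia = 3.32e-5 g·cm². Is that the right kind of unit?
Yes

moment of inertia has SI base units: kg * m^2
g·cm² reduces to the same SI base units, so it is a valid unit for moment of inertia.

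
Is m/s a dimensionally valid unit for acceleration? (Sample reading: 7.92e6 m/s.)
No

acceleration has SI base units: m / s^2
m/s does NOT reduce to m / s^2; a valid unit for acceleration would be e.g. m/s².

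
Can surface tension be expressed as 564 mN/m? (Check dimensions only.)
Yes

surface tension has SI base units: kg / s^2
mN/m reduces to the same SI base units, so it is a valid unit for surface tension.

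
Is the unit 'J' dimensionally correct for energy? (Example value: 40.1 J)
Yes

energy has SI base units: kg * m^2 / s^2
J reduces to the same SI base units, so it is a valid unit for energy.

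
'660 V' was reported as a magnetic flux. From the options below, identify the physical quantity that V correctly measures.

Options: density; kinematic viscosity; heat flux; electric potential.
electric potential

magnetic flux should have units dimensionally equivalent to kg * m^2 / (A * s^2) (e.g. Wb).
The given unit 'V' reduces to kg * m^2 / (A * s^3). Of the listed options, that is the dimensionality of electric potential.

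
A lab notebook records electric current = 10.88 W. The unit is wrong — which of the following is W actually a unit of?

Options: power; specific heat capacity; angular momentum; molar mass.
power

electric current should have units dimensionally equivalent to A (e.g. A).
The given unit 'W' reduces to kg * m^2 / s^3. Of the listed options, that is the dimensionality of power.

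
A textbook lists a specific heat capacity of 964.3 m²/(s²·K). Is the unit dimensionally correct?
Yes

specific heat capacity has SI base units: m^2 / (s^2 * K)
m²/(s²·K) reduces to the same SI base units, so it is a valid unit for specific heat capacity.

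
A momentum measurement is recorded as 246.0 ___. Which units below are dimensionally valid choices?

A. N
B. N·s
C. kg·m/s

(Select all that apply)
B, C

momentum has SI base units: kg * m / s

Checking each option against kg * m / s:
  A. N: ✗ does not match
  B. N·s: ✓ matches
  C. kg·m/s: ✓ matches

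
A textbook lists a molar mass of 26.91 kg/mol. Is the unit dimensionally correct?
Yes

molar mass has SI base units: kg / mol
kg/mol reduces to the same SI base units, so it is a valid unit for molar mass.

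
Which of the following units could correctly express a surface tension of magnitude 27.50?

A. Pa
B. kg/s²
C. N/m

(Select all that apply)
B, C

surface tension has SI base units: kg / s^2

Checking each option against kg / s^2:
  A. Pa: ✗ does not match
  B. kg/s²: ✓ matches
  C. N/m: ✓ matches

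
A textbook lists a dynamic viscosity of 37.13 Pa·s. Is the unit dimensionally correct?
Yes

dynamic viscosity has SI base units: kg / (m * s)
Pa·s reduces to the same SI base units, so it is a valid unit for dynamic viscosity.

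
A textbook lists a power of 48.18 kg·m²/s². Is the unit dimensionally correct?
No

power has SI base units: kg * m^2 / s^3
kg·m²/s² does NOT reduce to kg * m^2 / s^3; a valid unit for power would be e.g. W.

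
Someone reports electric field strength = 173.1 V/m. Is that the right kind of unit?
Yes

electric field strength has SI base units: kg * m / (A * s^3)
V/m reduces to the same SI base units, so it is a valid unit for electric field strength.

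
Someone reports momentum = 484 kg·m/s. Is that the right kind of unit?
Yes

momentum has SI base units: kg * m / s
kg·m/s reduces to the same SI base units, so it is a valid unit for momentum.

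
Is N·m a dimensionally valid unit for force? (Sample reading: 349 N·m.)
No

force has SI base units: kg * m / s^2
N·m does NOT reduce to kg * m / s^2; a valid unit for force would be e.g. N.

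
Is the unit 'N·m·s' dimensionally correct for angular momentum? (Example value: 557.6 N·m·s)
Yes

angular momentum has SI base units: kg * m^2 / s
N·m·s reduces to the same SI base units, so it is a valid unit for angular momentum.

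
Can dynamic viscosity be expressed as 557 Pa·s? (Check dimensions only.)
Yes

dynamic viscosity has SI base units: kg / (m * s)
Pa·s reduces to the same SI base units, so it is a valid unit for dynamic viscosity.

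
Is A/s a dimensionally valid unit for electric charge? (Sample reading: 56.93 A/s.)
No

electric charge has SI base units: A * s
A/s does NOT reduce to A * s; a valid unit for electric charge would be e.g. C.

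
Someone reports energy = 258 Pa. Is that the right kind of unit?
No

energy has SI base units: kg * m^2 / s^2
Pa does NOT reduce to kg * m^2 / s^2; a valid unit for energy would be e.g. J.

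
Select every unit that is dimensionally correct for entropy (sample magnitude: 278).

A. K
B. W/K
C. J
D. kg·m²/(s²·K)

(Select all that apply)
D

entropy has SI base units: kg * m^2 / (s^2 * K)

Checking each option against kg * m^2 / (s^2 * K):
  A. K: ✗ does not match
  B. W/K: ✗ does not match
  C. J: ✗ does not match
  D. kg·m²/(s²·K): ✓ matches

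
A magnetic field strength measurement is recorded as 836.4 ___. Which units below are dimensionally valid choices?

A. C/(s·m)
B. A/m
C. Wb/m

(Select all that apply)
A, B

magnetic field strength has SI base units: A / m

Checking each option against A / m:
  A. C/(s·m): ✓ matches
  B. A/m: ✓ matches
  C. Wb/m: ✗ does not match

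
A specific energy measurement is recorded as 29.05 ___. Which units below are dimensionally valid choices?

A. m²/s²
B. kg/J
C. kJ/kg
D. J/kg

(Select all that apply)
A, C, D

specific energy has SI base units: m^2 / s^2

Checking each option against m^2 / s^2:
  A. m²/s²: ✓ matches
  B. kg/J: ✗ does not match
  C. kJ/kg: ✓ matches
  D. J/kg: ✓ matches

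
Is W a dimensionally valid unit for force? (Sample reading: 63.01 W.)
No

force has SI base units: kg * m / s^2
W does NOT reduce to kg * m / s^2; a valid unit for force would be e.g. N.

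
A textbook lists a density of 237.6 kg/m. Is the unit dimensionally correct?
No

density has SI base units: kg / m^3
kg/m does NOT reduce to kg / m^3; a valid unit for density would be e.g. kg/m³.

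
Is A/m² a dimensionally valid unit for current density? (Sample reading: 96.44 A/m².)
Yes

current density has SI base units: A / m^2
A/m² reduces to the same SI base units, so it is a valid unit for current density.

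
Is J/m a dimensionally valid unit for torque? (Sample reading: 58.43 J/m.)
No

torque has SI base units: kg * m^2 / s^2
J/m does NOT reduce to kg * m^2 / s^2; a valid unit for torque would be e.g. N·m.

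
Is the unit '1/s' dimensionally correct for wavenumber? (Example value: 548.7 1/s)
No

wavenumber has SI base units: 1 / m
1/s does NOT reduce to 1 / m; a valid unit for wavenumber would be e.g. 1/m.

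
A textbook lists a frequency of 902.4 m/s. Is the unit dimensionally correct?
No

frequency has SI base units: 1 / s
m/s does NOT reduce to 1 / s; a valid unit for frequency would be e.g. Hz.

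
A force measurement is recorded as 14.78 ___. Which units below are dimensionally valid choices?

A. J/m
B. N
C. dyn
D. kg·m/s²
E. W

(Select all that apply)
A, B, C, D

force has SI base units: kg * m / s^2

Checking each option against kg * m / s^2:
  A. J/m: ✓ matches
  B. N: ✓ matches
  C. dyn: ✓ matches
  D. kg·m/s²: ✓ matches
  E. W: ✗ does not match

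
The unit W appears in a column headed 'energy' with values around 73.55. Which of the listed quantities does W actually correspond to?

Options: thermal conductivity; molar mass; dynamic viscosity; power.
power

energy should have units dimensionally equivalent to kg * m^2 / s^2 (e.g. J).
The given unit 'W' reduces to kg * m^2 / s^3. Of the listed options, that is the dimensionality of power.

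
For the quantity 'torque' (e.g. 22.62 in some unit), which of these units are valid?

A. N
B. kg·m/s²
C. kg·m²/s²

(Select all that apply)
C

torque has SI base units: kg * m^2 / s^2

Checking each option against kg * m^2 / s^2:
  A. N: ✗ does not match
  B. kg·m/s²: ✗ does not match
  C. kg·m²/s²: ✓ matches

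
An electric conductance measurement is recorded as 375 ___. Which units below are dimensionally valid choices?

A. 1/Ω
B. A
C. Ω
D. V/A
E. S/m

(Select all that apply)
A

electric conductance has SI base units: A^2 * s^3 / (kg * m^2)

Checking each option against A^2 * s^3 / (kg * m^2):
  A. 1/Ω: ✓ matches
  B. A: ✗ does not match
  C. Ω: ✗ does not match
  D. V/A: ✗ does not match
  E. S/m: ✗ does not match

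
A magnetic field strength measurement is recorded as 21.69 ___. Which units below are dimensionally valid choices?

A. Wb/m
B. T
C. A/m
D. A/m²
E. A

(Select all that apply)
C

magnetic field strength has SI base units: A / m

Checking each option against A / m:
  A. Wb/m: ✗ does not match
  B. T: ✗ does not match
  C. A/m: ✓ matches
  D. A/m²: ✗ does not match
  E. A: ✗ does not match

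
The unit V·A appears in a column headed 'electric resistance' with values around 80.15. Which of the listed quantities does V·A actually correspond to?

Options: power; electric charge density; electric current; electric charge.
power

electric resistance should have units dimensionally equivalent to kg * m^2 / (A^2 * s^3) (e.g. Ω).
The given unit 'V·A' reduces to kg * m^2 / s^3. Of the listed options, that is the dimensionality of power.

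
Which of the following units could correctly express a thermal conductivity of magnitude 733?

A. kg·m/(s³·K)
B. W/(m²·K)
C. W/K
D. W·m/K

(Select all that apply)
A

thermal conductivity has SI base units: kg * m / (s^3 * K)

Checking each option against kg * m / (s^3 * K):
  A. kg·m/(s³·K): ✓ matches
  B. W/(m²·K): ✗ does not match
  C. W/K: ✗ does not match
  D. W·m/K: ✗ does not match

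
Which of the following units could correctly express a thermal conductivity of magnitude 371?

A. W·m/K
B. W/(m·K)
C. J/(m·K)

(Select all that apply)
B

thermal conductivity has SI base units: kg * m / (s^3 * K)

Checking each option against kg * m / (s^3 * K):
  A. W·m/K: ✗ does not match
  B. W/(m·K): ✓ matches
  C. J/(m·K): ✗ does not match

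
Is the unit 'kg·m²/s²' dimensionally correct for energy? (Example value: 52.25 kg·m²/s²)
Yes

energy has SI base units: kg * m^2 / s^2
kg·m²/s² reduces to the same SI base units, so it is a valid unit for energy.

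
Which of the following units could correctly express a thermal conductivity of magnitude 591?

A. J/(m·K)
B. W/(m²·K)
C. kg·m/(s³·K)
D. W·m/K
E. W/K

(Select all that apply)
C

thermal conductivity has SI base units: kg * m / (s^3 * K)

Checking each option against kg * m / (s^3 * K):
  A. J/(m·K): ✗ does not match
  B. W/(m²·K): ✗ does not match
  C. kg·m/(s³·K): ✓ matches
  D. W·m/K: ✗ does not match
  E. W/K: ✗ does not match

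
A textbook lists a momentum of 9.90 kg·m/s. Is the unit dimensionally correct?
Yes

momentum has SI base units: kg * m / s
kg·m/s reduces to the same SI base units, so it is a valid unit for momentum.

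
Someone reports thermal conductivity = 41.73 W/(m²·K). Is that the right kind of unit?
No

thermal conductivity has SI base units: kg * m / (s^3 * K)
W/(m²·K) does NOT reduce to kg * m / (s^3 * K); a valid unit for thermal conductivity would be e.g. W/(m·K).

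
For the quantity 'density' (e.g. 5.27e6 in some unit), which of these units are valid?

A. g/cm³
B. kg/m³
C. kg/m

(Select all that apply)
A, B

density has SI base units: kg / m^3

Checking each option against kg / m^3:
  A. g/cm³: ✓ matches
  B. kg/m³: ✓ matches
  C. kg/m: ✗ does not match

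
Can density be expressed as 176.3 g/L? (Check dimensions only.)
Yes

density has SI base units: kg / m^3
g/L reduces to the same SI base units, so it is a valid unit for density.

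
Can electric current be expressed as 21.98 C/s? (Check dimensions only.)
Yes

electric current has SI base units: A
C/s reduces to the same SI base units, so it is a valid unit for electric current.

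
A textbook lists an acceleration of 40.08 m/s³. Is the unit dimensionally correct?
No

acceleration has SI base units: m / s^2
m/s³ does NOT reduce to m / s^2; a valid unit for acceleration would be e.g. m/s².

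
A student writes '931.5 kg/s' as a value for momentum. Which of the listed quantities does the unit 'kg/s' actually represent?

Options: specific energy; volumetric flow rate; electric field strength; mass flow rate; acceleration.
mass flow rate

momentum should have units dimensionally equivalent to kg * m / s (e.g. kg·m/s).
The given unit 'kg/s' reduces to kg / s. Of the listed options, that is the dimensionality of mass flow rate.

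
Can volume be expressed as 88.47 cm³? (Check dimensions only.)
Yes

volume has SI base units: m^3
cm³ reduces to the same SI base units, so it is a valid unit for volume.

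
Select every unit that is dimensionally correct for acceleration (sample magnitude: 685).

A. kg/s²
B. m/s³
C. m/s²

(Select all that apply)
C

acceleration has SI base units: m / s^2

Checking each option against m / s^2:
  A. kg/s²: ✗ does not match
  B. m/s³: ✗ does not match
  C. m/s²: ✓ matches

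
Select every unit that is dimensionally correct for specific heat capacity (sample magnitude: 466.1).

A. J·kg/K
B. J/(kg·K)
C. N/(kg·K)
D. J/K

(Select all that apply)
B

specific heat capacity has SI base units: m^2 / (s^2 * K)

Checking each option against m^2 / (s^2 * K):
  A. J·kg/K: ✗ does not match
  B. J/(kg·K): ✓ matches
  C. N/(kg·K): ✗ does not match
  D. J/K: ✗ does not match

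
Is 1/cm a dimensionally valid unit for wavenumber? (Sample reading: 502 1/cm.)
Yes

wavenumber has SI base units: 1 / m
1/cm reduces to the same SI base units, so it is a valid unit for wavenumber.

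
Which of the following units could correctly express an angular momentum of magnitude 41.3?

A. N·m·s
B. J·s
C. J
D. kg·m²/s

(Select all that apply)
A, B, D

angular momentum has SI base units: kg * m^2 / s

Checking each option against kg * m^2 / s:
  A. N·m·s: ✓ matches
  B. J·s: ✓ matches
  C. J: ✗ does not match
  D. kg·m²/s: ✓ matches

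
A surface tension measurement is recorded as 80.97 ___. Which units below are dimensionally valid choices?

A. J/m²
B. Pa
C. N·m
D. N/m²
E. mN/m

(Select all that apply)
A, E

surface tension has SI base units: kg / s^2

Checking each option against kg / s^2:
  A. J/m²: ✓ matches
  B. Pa: ✗ does not match
  C. N·m: ✗ does not match
  D. N/m²: ✗ does not match
  E. mN/m: ✓ matches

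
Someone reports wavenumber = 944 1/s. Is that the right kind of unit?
No

wavenumber has SI base units: 1 / m
1/s does NOT reduce to 1 / m; a valid unit for wavenumber would be e.g. 1/m.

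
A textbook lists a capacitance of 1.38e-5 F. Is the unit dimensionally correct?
Yes

capacitance has SI base units: A^2 * s^4 / (kg * m^2)
F reduces to the same SI base units, so it is a valid unit for capacitance.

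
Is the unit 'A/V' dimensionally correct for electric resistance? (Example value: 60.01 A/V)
No

electric resistance has SI base units: kg * m^2 / (A^2 * s^3)
A/V does NOT reduce to kg * m^2 / (A^2 * s^3); a valid unit for electric resistance would be e.g. Ω.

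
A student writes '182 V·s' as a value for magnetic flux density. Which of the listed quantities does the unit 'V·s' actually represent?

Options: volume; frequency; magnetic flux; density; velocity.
magnetic flux

magnetic flux density should have units dimensionally equivalent to kg / (A * s^2) (e.g. T).
The given unit 'V·s' reduces to kg * m^2 / (A * s^2). Of the listed options, that is the dimensionality of magnetic flux.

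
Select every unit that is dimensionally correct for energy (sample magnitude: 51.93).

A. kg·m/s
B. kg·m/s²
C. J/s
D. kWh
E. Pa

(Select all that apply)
D

energy has SI base units: kg * m^2 / s^2

Checking each option against kg * m^2 / s^2:
  A. kg·m/s: ✗ does not match
  B. kg·m/s²: ✗ does not match
  C. J/s: ✗ does not match
  D. kWh: ✓ matches
  E. Pa: ✗ does not match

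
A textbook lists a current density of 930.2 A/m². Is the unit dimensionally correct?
Yes

current density has SI base units: A / m^2
A/m² reduces to the same SI base units, so it is a valid unit for current density.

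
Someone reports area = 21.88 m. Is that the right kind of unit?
No

area has SI base units: m^2
m does NOT reduce to m^2; a valid unit for area would be e.g. m².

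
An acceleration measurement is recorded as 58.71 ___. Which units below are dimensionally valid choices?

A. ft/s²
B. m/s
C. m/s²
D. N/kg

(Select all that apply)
A, C, D

acceleration has SI base units: m / s^2

Checking each option against m / s^2:
  A. ft/s²: ✓ matches
  B. m/s: ✗ does not match
  C. m/s²: ✓ matches
  D. N/kg: ✓ matches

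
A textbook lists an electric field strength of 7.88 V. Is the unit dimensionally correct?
No

electric field strength has SI base units: kg * m / (A * s^3)
V does NOT reduce to kg * m / (A * s^3); a valid unit for electric field strength would be e.g. V/m.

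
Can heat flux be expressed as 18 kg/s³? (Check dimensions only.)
Yes

heat flux has SI base units: kg / s^3
kg/s³ reduces to the same SI base units, so it is a valid unit for heat flux.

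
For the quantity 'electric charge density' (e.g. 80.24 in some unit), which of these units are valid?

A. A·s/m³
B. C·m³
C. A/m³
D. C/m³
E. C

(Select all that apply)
A, D

electric charge density has SI base units: A * s / m^3

Checking each option against A * s / m^3:
  A. A·s/m³: ✓ matches
  B. C·m³: ✗ does not match
  C. A/m³: ✗ does not match
  D. C/m³: ✓ matches
  E. C: ✗ does not match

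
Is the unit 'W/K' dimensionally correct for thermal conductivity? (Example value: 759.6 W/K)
No

thermal conductivity has SI base units: kg * m / (s^3 * K)
W/K does NOT reduce to kg * m / (s^3 * K); a valid unit for thermal conductivity would be e.g. W/(m·K).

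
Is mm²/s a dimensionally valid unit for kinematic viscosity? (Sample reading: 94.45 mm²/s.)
Yes

kinematic viscosity has SI base units: m^2 / s
mm²/s reduces to the same SI base units, so it is a valid unit for kinematic viscosity.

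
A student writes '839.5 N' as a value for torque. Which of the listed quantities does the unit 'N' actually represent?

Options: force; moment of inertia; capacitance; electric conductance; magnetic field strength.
force

torque should have units dimensionally equivalent to kg * m^2 / s^2 (e.g. N·m).
The given unit 'N' reduces to kg * m / s^2. Of the listed options, that is the dimensionality of force.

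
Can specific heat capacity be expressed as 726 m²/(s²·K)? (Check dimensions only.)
Yes

specific heat capacity has SI base units: m^2 / (s^2 * K)
m²/(s²·K) reduces to the same SI base units, so it is a valid unit for specific heat capacity.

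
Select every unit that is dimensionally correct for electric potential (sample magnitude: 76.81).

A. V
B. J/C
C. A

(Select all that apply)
A, B

electric potential has SI base units: kg * m^2 / (A * s^3)

Checking each option against kg * m^2 / (A * s^3):
  A. V: ✓ matches
  B. J/C: ✓ matches
  C. A: ✗ does not match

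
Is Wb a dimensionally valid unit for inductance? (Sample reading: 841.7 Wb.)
No

inductance has SI base units: kg * m^2 / (A^2 * s^2)
Wb does NOT reduce to kg * m^2 / (A^2 * s^2); a valid unit for inductance would be e.g. H.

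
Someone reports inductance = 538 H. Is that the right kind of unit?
Yes

inductance has SI base units: kg * m^2 / (A^2 * s^2)
H reduces to the same SI base units, so it is a valid unit for inductance.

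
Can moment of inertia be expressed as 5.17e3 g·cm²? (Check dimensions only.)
Yes

moment of inertia has SI base units: kg * m^2
g·cm² reduces to the same SI base units, so it is a valid unit for moment of inertia.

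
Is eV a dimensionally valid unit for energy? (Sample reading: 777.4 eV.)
Yes

energy has SI base units: kg * m^2 / s^2
eV reduces to the same SI base units, so it is a valid unit for energy.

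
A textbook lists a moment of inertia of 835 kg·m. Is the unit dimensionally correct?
No

moment of inertia has SI base units: kg * m^2
kg·m does NOT reduce to kg * m^2; a valid unit for moment of inertia would be e.g. kg·m².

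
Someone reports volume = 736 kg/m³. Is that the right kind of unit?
No

volume has SI base units: m^3
kg/m³ does NOT reduce to m^3; a valid unit for volume would be e.g. m³.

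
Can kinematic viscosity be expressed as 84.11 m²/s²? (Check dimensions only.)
No

kinematic viscosity has SI base units: m^2 / s
m²/s² does NOT reduce to m^2 / s; a valid unit for kinematic viscosity would be e.g. m²/s.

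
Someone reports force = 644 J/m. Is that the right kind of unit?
Yes

force has SI base units: kg * m / s^2
J/m reduces to the same SI base units, so it is a valid unit for force.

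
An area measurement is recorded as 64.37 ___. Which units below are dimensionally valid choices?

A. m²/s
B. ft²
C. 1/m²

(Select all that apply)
B

area has SI base units: m^2

Checking each option against m^2:
  A. m²/s: ✗ does not match
  B. ft²: ✓ matches
  C. 1/m²: ✗ does not match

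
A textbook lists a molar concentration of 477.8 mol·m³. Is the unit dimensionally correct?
No

molar concentration has SI base units: mol / m^3
mol·m³ does NOT reduce to mol / m^3; a valid unit for molar concentration would be e.g. mol/m³.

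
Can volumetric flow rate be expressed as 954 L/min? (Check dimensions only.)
Yes

volumetric flow rate has SI base units: m^3 / s
L/min reduces to the same SI base units, so it is a valid unit for volumetric flow rate.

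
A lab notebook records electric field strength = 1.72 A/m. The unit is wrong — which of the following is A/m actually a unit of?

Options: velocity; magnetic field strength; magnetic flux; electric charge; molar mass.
magnetic field strength

electric field strength should have units dimensionally equivalent to kg * m / (A * s^3) (e.g. V/m).
The given unit 'A/m' reduces to A / m. Of the listed options, that is the dimensionality of magnetic field strength.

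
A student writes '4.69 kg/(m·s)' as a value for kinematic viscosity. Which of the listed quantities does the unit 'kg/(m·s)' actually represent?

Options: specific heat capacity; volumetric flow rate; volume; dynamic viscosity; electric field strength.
dynamic viscosity

kinematic viscosity should have units dimensionally equivalent to m^2 / s (e.g. m²/s).
The given unit 'kg/(m·s)' reduces to kg / (m * s). Of the listed options, that is the dimensionality of dynamic viscosity.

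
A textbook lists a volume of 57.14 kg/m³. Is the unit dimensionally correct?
No

volume has SI base units: m^3
kg/m³ does NOT reduce to m^3; a valid unit for volume would be e.g. m³.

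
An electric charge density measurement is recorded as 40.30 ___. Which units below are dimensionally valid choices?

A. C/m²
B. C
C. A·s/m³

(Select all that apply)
C

electric charge density has SI base units: A * s / m^3

Checking each option against A * s / m^3:
  A. C/m²: ✗ does not match
  B. C: ✗ does not match
  C. A·s/m³: ✓ matches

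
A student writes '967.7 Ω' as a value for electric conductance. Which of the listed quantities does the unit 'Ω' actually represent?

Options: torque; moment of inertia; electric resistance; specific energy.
electric resistance

electric conductance should have units dimensionally equivalent to A^2 * s^3 / (kg * m^2) (e.g. S).
The given unit 'Ω' reduces to kg * m^2 / (A^2 * s^3). Of the listed options, that is the dimensionality of electric resistance.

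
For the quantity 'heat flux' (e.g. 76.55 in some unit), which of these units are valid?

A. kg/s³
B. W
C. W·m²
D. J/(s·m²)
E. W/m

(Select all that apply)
A, D

heat flux has SI base units: kg / s^3

Checking each option against kg / s^3:
  A. kg/s³: ✓ matches
  B. W: ✗ does not match
  C. W·m²: ✗ does not match
  D. J/(s·m²): ✓ matches
  E. W/m: ✗ does not match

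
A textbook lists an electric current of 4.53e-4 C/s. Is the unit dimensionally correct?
Yes

electric current has SI base units: A
C/s reduces to the same SI base units, so it is a valid unit for electric current.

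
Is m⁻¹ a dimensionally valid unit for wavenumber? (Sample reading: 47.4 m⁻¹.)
Yes

wavenumber has SI base units: 1 / m
m⁻¹ reduces to the same SI base units, so it is a valid unit for wavenumber.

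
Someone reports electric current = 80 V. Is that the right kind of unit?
No

electric current has SI base units: A
V does NOT reduce to A; a valid unit for electric current would be e.g. A.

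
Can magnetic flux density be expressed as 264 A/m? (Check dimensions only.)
No

magnetic flux density has SI base units: kg / (A * s^2)
A/m does NOT reduce to kg / (A * s^2); a valid unit for magnetic flux density would be e.g. T.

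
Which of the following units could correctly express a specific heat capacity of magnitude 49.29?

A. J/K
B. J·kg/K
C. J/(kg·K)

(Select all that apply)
C

specific heat capacity has SI base units: m^2 / (s^2 * K)

Checking each option against m^2 / (s^2 * K):
  A. J/K: ✗ does not match
  B. J·kg/K: ✗ does not match
  C. J/(kg·K): ✓ matches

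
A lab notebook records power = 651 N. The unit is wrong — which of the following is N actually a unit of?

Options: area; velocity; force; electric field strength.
force

power should have units dimensionally equivalent to kg * m^2 / s^3 (e.g. W).
The given unit 'N' reduces to kg * m / s^2. Of the listed options, that is the dimensionality of force.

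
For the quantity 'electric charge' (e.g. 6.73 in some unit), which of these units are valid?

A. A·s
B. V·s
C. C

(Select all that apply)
A, C

electric charge has SI base units: A * s

Checking each option against A * s:
  A. A·s: ✓ matches
  B. V·s: ✗ does not match
  C. C: ✓ matches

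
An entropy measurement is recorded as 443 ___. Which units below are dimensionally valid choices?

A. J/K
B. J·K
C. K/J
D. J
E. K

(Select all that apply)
A

entropy has SI base units: kg * m^2 / (s^2 * K)

Checking each option against kg * m^2 / (s^2 * K):
  A. J/K: ✓ matches
  B. J·K: ✗ does not match
  C. K/J: ✗ does not match
  D. J: ✗ does not match
  E. K: ✗ does not match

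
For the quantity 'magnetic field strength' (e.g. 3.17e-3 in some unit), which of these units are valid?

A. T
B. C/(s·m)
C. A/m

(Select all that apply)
B, C

magnetic field strength has SI base units: A / m

Checking each option against A / m:
  A. T: ✗ does not match
  B. C/(s·m): ✓ matches
  C. A/m: ✓ matches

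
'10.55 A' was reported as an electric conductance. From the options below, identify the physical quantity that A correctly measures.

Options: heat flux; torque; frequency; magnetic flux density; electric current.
electric current

electric conductance should have units dimensionally equivalent to A^2 * s^3 / (kg * m^2) (e.g. S).
The given unit 'A' reduces to A. Of the listed options, that is the dimensionality of electric current.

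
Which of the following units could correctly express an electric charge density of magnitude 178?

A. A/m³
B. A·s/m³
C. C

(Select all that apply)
B

electric charge density has SI base units: A * s / m^3

Checking each option against A * s / m^3:
  A. A/m³: ✗ does not match
  B. A·s/m³: ✓ matches
  C. C: ✗ does not match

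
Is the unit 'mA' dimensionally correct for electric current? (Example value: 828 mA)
Yes

electric current has SI base units: A
mA reduces to the same SI base units, so it is a valid unit for electric current.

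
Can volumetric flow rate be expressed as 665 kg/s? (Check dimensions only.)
No

volumetric flow rate has SI base units: m^3 / s
kg/s does NOT reduce to m^3 / s; a valid unit for volumetric flow rate would be e.g. m³/s.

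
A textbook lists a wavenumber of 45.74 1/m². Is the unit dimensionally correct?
No

wavenumber has SI base units: 1 / m
1/m² does NOT reduce to 1 / m; a valid unit for wavenumber would be e.g. 1/m.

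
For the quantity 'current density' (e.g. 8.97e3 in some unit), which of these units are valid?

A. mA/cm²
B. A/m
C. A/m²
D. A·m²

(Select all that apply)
A, C

current density has SI base units: A / m^2

Checking each option against A / m^2:
  A. mA/cm²: ✓ matches
  B. A/m: ✗ does not match
  C. A/m²: ✓ matches
  D. A·m²: ✗ does not match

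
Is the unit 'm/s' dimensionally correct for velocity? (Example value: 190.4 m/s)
Yes

velocity has SI base units: m / s
m/s reduces to the same SI base units, so it is a valid unit for velocity.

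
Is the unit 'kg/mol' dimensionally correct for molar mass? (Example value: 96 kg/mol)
Yes

molar mass has SI base units: kg / mol
kg/mol reduces to the same SI base units, so it is a valid unit for molar mass.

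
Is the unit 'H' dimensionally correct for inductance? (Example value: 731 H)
Yes

inductance has SI base units: kg * m^2 / (A^2 * s^2)
H reduces to the same SI base units, so it is a valid unit for inductance.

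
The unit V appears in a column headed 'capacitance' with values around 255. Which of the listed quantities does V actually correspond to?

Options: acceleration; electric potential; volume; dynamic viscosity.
electric potential

capacitance should have units dimensionally equivalent to A^2 * s^4 / (kg * m^2) (e.g. F).
The given unit 'V' reduces to kg * m^2 / (A * s^3). Of the listed options, that is the dimensionality of electric potential.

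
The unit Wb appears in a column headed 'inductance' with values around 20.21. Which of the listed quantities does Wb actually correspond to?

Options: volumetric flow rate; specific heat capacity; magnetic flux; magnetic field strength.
magnetic flux

inductance should have units dimensionally equivalent to kg * m^2 / (A^2 * s^2) (e.g. H).
The given unit 'Wb' reduces to kg * m^2 / (A * s^2). Of the listed options, that is the dimensionality of magnetic flux.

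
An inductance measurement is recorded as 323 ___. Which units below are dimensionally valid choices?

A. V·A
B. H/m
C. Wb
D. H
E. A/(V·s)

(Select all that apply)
D

inductance has SI base units: kg * m^2 / (A^2 * s^2)

Checking each option against kg * m^2 / (A^2 * s^2):
  A. V·A: ✗ does not match
  B. H/m: ✗ does not match
  C. Wb: ✗ does not match
  D. H: ✓ matches
  E. A/(V·s): ✗ does not match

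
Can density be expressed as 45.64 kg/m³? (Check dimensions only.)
Yes

density has SI base units: kg / m^3
kg/m³ reduces to the same SI base units, so it is a valid unit for density.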